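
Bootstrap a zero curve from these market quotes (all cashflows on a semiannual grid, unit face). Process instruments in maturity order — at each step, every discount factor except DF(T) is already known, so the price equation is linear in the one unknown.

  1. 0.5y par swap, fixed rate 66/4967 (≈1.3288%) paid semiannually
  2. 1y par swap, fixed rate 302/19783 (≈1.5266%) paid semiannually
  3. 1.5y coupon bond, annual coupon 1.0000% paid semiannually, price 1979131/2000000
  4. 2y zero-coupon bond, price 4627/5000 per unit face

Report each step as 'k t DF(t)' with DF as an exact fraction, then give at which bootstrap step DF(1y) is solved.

1 1/2 4967/5000
2 1 9849/10000
3 3/2 2437/2500
4 2 4627/5000
DF(1y) is solved at step 2

step 1 [0.5y] swap r/2=33/4967: DF=(1 − 33/4967·(0))/(1+33/4967) = 4967/5000 ≈ 0.993400
step 2 [1y] swap r/2=151/19783: DF=(1 − 151/19783·(0.993400))/(1+151/19783) = 9849/10000 ≈ 0.984900
step 3 [1.5y] bond c/2=1/200: DF=(1979131/2000000 − 1/200·(0.993400+0.984900))/(1+1/200) = 2437/2500 ≈ 0.974800
step 4 [2y] zero: DF = P = 4627/5000 ≈ 0.925400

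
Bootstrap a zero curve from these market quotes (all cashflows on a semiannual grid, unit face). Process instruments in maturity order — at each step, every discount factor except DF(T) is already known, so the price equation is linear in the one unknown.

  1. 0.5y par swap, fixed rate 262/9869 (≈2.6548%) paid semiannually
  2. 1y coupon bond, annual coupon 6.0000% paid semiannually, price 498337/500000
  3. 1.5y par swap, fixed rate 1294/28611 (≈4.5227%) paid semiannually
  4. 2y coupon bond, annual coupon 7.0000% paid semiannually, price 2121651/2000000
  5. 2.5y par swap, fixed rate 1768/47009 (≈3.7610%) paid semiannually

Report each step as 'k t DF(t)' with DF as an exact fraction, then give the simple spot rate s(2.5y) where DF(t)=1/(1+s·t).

1 1/2 9869/10000
2 1 9389/10000
3 3/2 9353/10000
4 2 4641/5000
5 5/2 2279/2500
s(2.5y) = (1/(2279/2500) − 1)/(5/2) = 442/11395 ≈ 3.8789%

step 1 [0.5y] swap r/2=131/9869: DF=(1 − 131/9869·(0))/(1+131/9869) = 9869/10000 ≈ 0.986900
step 2 [1y] bond c/2=3/100: DF=(498337/500000 − 3/100·(0.986900))/(1+3/100) = 9389/10000 ≈ 0.938900
step 3 [1.5y] swap r/2=647/28611: DF=(1 − 647/28611·(0.986900+0.938900))/(1+647/28611) = 9353/10000 ≈ 0.935300
step 4 [2y] bond c/2=7/200: DF=(2121651/2000000 − 7/200·(0.986900+0.938900+0.935300))/(1+7/200) = 4641/5000 ≈ 0.928200
step 5 [2.5y] swap r/2=884/47009: DF=(1 − 884/47009·(0.986900+0.938900+0.935300+0.928200))/(1+884/47009) = 2279/2500 ≈ 0.911600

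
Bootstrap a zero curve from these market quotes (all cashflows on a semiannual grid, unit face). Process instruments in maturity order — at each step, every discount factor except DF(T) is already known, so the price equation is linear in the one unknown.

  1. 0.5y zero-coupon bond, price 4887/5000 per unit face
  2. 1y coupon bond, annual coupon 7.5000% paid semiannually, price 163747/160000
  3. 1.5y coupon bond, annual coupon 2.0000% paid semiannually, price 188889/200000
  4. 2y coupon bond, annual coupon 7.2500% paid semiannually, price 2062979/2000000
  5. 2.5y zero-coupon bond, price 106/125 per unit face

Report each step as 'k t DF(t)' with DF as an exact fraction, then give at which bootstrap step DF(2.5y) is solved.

1 1/2 4887/5000
2 1 9511/10000
3 3/2 229/250
4 2 8959/10000
5 5/2 106/125
DF(2.5y) is solved at step 5

step 1 [0.5y] zero: DF = P = 4887/5000 ≈ 0.977400
step 2 [1y] bond c/2=3/80: DF=(163747/160000 − 3/80·(0.977400))/(1+3/80) = 9511/10000 ≈ 0.951100
step 3 [1.5y] bond c/2=1/100: DF=(188889/200000 − 1/100·(0.977400+0.951100))/(1+1/100) = 229/250 ≈ 0.916000
step 4 [2y] bond c/2=29/800: DF=(2062979/2000000 − 29/800·(0.977400+0.951100+0.916000))/(1+29/800) = 8959/10000 ≈ 0.895900
step 5 [2.5y] zero: DF = P = 106/125 ≈ 0.848000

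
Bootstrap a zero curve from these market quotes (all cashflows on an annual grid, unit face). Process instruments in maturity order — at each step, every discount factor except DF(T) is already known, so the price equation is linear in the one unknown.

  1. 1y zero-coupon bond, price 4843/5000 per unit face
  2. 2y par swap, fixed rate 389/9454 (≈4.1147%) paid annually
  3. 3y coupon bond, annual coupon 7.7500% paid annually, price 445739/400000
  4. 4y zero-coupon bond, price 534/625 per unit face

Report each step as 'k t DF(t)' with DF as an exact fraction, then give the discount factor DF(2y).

step 1 [1y] zero: DF = P = 4843/5000 ≈ 0.968600
step 2 [2y] swap r/1=389/9454: DF=(1 − 389/9454·(0.968600))/(1+389/9454) = 4611/5000 ≈ 0.922200
step 3 [3y] bond c/1=31/400: DF=(445739/400000 − 31/400·(0.968600+0.922200))/(1+31/400) = 4491/5000 ≈ 0.898200
step 4 [4y] zero: DF = P = 534/625 ≈ 0.854400

1 1 4843/5000
2 2 4611/5000
3 3 4491/5000
4 4 534/625
DF(2y) = 4611/5000 ≈ 0.922200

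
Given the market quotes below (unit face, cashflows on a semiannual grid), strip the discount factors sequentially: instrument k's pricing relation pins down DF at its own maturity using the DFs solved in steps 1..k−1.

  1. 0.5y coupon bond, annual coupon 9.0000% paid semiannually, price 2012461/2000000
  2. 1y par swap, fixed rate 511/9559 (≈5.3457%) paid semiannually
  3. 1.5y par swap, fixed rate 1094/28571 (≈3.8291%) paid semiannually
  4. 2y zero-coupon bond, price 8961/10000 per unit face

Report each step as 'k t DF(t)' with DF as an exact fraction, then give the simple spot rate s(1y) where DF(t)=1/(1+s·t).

1 1/2 9629/10000
2 1 9489/10000
3 3/2 9453/10000
4 2 8961/10000
s(1y) = (1/(9489/10000) − 1)/(1) = 511/9489 ≈ 5.3852%

step 1 [0.5y] bond c/2=9/200: DF=(2012461/2000000 − 9/200·(0))/(1+9/200) = 9629/10000 ≈ 0.962900
step 2 [1y] swap r/2=511/19118: DF=(1 − 511/19118·(0.962900))/(1+511/19118) = 9489/10000 ≈ 0.948900
step 3 [1.5y] swap r/2=547/28571: DF=(1 − 547/28571·(0.962900+0.948900))/(1+547/28571) = 9453/10000 ≈ 0.945300
step 4 [2y] zero: DF = P = 8961/10000 ≈ 0.896100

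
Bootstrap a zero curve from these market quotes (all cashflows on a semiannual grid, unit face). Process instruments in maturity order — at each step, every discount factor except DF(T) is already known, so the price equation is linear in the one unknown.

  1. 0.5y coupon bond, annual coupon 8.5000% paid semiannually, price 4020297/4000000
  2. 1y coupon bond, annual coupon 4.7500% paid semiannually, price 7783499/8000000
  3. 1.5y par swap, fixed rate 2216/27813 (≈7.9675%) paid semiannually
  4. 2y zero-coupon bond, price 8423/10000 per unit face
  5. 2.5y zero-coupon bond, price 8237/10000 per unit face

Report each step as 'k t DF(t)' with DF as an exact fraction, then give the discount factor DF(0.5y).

1 1/2 9641/10000
2 1 116/125
3 3/2 2223/2500
4 2 8423/10000
5 5/2 8237/10000
DF(0.5y) = 9641/10000 ≈ 0.964100

step 1 [0.5y] bond c/2=17/400: DF=(4020297/4000000 − 17/400·(0))/(1+17/400) = 9641/10000 ≈ 0.964100
step 2 [1y] bond c/2=19/800: DF=(7783499/8000000 − 19/800·(0.964100))/(1+19/800) = 116/125 ≈ 0.928000
step 3 [1.5y] swap r/2=1108/27813: DF=(1 − 1108/27813·(0.964100+0.928000))/(1+1108/27813) = 2223/2500 ≈ 0.889200
step 4 [2y] zero: DF = P = 8423/10000 ≈ 0.842300
step 5 [2.5y] zero: DF = P = 8237/10000 ≈ 0.823700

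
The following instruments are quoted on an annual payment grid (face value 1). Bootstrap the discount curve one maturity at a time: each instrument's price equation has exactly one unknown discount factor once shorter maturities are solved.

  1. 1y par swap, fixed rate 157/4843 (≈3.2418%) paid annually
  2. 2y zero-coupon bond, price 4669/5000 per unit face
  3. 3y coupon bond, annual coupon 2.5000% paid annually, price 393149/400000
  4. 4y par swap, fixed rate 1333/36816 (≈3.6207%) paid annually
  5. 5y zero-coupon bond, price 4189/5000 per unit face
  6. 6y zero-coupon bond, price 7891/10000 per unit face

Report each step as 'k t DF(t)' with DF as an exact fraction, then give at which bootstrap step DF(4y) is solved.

step 1 [1y] swap r/1=157/4843: DF=(1 − 157/4843·(0))/(1+157/4843) = 4843/5000 ≈ 0.968600
step 2 [2y] zero: DF = P = 4669/5000 ≈ 0.933800
step 3 [3y] bond c/1=1/40: DF=(393149/400000 − 1/40·(0.968600+0.933800))/(1+1/40) = 73/80 ≈ 0.912500
step 4 [4y] swap r/1=1333/36816: DF=(1 − 1333/36816·(0.968600+0.933800+0.912500))/(1+1333/36816) = 8667/10000 ≈ 0.866700
step 5 [5y] zero: DF = P = 4189/5000 ≈ 0.837800
step 6 [6y] zero: DF = P = 7891/10000 ≈ 0.789100

1 1 4843/5000
2 2 4669/5000
3 3 73/80
4 4 8667/10000
5 5 4189/5000
6 6 7891/10000
DF(4y) is solved at step 4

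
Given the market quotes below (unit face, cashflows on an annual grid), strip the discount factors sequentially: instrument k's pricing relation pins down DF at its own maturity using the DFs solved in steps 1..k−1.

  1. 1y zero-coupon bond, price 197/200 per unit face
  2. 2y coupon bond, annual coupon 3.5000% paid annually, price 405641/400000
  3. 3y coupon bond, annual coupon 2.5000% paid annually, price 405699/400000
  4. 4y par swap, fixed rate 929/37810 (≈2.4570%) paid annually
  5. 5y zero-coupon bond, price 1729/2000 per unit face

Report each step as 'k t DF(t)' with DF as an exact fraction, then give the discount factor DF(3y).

step 1 [1y] zero: DF = P = 197/200 ≈ 0.985000
step 2 [2y] bond c/1=7/200: DF=(405641/400000 − 7/200·(0.985000))/(1+7/200) = 1893/2000 ≈ 0.946500
step 3 [3y] bond c/1=1/40: DF=(405699/400000 − 1/40·(0.985000+0.946500))/(1+1/40) = 589/625 ≈ 0.942400
step 4 [4y] swap r/1=929/37810: DF=(1 − 929/37810·(0.985000+0.946500+0.942400))/(1+929/37810) = 9071/10000 ≈ 0.907100
step 5 [5y] zero: DF = P = 1729/2000 ≈ 0.864500

1 1 197/200
2 2 1893/2000
3 3 589/625
4 4 9071/10000
5 5 1729/2000
DF(3y) = 589/625 ≈ 0.942400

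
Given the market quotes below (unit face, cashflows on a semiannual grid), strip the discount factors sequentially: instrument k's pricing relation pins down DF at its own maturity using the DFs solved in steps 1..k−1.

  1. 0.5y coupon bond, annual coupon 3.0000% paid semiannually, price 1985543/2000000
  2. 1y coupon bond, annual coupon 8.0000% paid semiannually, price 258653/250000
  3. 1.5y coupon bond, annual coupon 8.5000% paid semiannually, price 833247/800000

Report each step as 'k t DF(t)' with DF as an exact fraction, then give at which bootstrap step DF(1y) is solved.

1 1/2 9781/10000
2 1 2393/2500
3 3/2 4601/5000
DF(1y) is solved at step 2

step 1 [0.5y] bond c/2=3/200: DF=(1985543/2000000 − 3/200·(0))/(1+3/200) = 9781/10000 ≈ 0.978100
step 2 [1y] bond c/2=1/25: DF=(258653/250000 − 1/25·(0.978100))/(1+1/25) = 2393/2500 ≈ 0.957200
step 3 [1.5y] bond c/2=17/400: DF=(833247/800000 − 17/400·(0.978100+0.957200))/(1+17/400) = 4601/5000 ≈ 0.920200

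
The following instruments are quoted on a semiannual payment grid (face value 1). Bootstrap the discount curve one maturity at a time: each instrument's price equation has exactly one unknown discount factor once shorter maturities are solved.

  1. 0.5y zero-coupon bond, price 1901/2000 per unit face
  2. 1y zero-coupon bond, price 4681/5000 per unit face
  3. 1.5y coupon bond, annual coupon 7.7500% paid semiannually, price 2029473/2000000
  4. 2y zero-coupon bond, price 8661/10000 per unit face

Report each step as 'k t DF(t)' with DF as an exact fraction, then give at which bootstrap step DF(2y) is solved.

1 1/2 1901/2000
2 1 4681/5000
3 3/2 1813/2000
4 2 8661/10000
DF(2y) is solved at step 4

step 1 [0.5y] zero: DF = P = 1901/2000 ≈ 0.950500
step 2 [1y] zero: DF = P = 4681/5000 ≈ 0.936200
step 3 [1.5y] bond c/2=31/800: DF=(2029473/2000000 − 31/800·(0.950500+0.936200))/(1+31/800) = 1813/2000 ≈ 0.906500
step 4 [2y] zero: DF = P = 8661/10000 ≈ 0.866100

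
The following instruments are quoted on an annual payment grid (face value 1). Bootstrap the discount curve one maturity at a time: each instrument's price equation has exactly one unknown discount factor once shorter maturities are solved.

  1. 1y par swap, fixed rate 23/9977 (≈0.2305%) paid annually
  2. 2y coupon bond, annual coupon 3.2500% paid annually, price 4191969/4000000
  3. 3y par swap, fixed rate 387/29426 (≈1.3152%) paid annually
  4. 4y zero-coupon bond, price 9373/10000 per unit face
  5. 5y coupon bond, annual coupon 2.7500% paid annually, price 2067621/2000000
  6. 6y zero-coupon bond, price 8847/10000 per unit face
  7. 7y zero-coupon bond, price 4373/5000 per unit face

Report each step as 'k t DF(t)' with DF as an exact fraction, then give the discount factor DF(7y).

step 1 [1y] swap r/1=23/9977: DF=(1 − 23/9977·(0))/(1+23/9977) = 9977/10000 ≈ 0.997700
step 2 [2y] bond c/1=13/400: DF=(4191969/4000000 − 13/400·(0.997700))/(1+13/400) = 2459/2500 ≈ 0.983600
step 3 [3y] swap r/1=387/29426: DF=(1 − 387/29426·(0.997700+0.983600))/(1+387/29426) = 9613/10000 ≈ 0.961300
step 4 [4y] zero: DF = P = 9373/10000 ≈ 0.937300
step 5 [5y] bond c/1=11/400: DF=(2067621/2000000 − 11/400·(0.997700+0.983600+0.961300+0.937300))/(1+11/400) = 9023/10000 ≈ 0.902300
step 6 [6y] zero: DF = P = 8847/10000 ≈ 0.884700
step 7 [7y] zero: DF = P = 4373/5000 ≈ 0.874600

1 1 9977/10000
2 2 2459/2500
3 3 9613/10000
4 4 9373/10000
5 5 9023/10000
6 6 8847/10000
7 7 4373/5000
DF(7y) = 4373/5000 ≈ 0.874600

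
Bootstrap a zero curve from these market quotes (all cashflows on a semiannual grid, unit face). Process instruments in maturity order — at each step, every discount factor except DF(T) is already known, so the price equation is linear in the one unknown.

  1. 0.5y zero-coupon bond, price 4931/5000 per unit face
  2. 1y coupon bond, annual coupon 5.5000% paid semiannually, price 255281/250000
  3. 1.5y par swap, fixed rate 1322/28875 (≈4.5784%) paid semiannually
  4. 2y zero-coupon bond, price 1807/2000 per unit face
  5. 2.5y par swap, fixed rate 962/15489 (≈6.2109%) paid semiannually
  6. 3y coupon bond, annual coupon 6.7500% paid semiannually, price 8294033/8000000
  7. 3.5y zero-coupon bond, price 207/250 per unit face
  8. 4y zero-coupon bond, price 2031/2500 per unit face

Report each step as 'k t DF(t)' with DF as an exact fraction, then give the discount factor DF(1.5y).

step 1 [0.5y] zero: DF = P = 4931/5000 ≈ 0.986200
step 2 [1y] bond c/2=11/400: DF=(255281/250000 − 11/400·(0.986200))/(1+11/400) = 4837/5000 ≈ 0.967400
step 3 [1.5y] swap r/2=661/28875: DF=(1 − 661/28875·(0.986200+0.967400))/(1+661/28875) = 9339/10000 ≈ 0.933900
step 4 [2y] zero: DF = P = 1807/2000 ≈ 0.903500
step 5 [2.5y] swap r/2=481/15489: DF=(1 − 481/15489·(0.986200+0.967400+0.933900+0.903500))/(1+481/15489) = 8557/10000 ≈ 0.855700
step 6 [3y] bond c/2=27/800: DF=(8294033/8000000 − 27/800·(0.986200+0.967400+0.933900+0.903500+0.855700))/(1+27/800) = 532/625 ≈ 0.851200
step 7 [3.5y] zero: DF = P = 207/250 ≈ 0.828000
step 8 [4y] zero: DF = P = 2031/2500 ≈ 0.812400

1 1/2 4931/5000
2 1 4837/5000
3 3/2 9339/10000
4 2 1807/2000
5 5/2 8557/10000
6 3 532/625
7 7/2 207/250
8 4 2031/2500
DF(1.5y) = 9339/10000 ≈ 0.933900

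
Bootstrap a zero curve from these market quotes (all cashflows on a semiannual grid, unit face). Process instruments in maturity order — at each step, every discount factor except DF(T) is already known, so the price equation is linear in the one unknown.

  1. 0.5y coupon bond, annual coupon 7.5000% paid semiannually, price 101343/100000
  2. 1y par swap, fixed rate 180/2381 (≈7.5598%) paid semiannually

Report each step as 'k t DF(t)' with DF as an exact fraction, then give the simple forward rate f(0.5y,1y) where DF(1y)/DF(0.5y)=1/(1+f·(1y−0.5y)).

step 1 [0.5y] bond c/2=3/80: DF=(101343/100000 − 3/80·(0))/(1+3/80) = 1221/1250 ≈ 0.976800
step 2 [1y] swap r/2=90/2381: DF=(1 − 90/2381·(0.976800))/(1+90/2381) = 116/125 ≈ 0.928000

1 1/2 1221/1250
2 1 116/125
f(0.5y,1y) = ((1221/1250)/(116/125) − 1)/(1/2) = 61/580 ≈ 10.5172%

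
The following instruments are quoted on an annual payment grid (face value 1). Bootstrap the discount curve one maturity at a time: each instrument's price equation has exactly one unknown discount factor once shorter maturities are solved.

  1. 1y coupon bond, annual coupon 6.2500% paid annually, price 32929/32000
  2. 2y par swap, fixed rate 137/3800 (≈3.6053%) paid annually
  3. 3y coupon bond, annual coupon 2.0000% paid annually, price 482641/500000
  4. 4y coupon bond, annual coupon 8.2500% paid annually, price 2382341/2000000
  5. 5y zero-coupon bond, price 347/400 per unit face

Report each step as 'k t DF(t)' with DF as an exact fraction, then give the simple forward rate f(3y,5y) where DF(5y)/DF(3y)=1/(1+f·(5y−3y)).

step 1 [1y] bond c/1=1/16: DF=(32929/32000 − 1/16·(0))/(1+1/16) = 1937/2000 ≈ 0.968500
step 2 [2y] swap r/1=137/3800: DF=(1 − 137/3800·(0.968500))/(1+137/3800) = 1863/2000 ≈ 0.931500
step 3 [3y] bond c/1=1/50: DF=(482641/500000 − 1/50·(0.968500+0.931500))/(1+1/50) = 9091/10000 ≈ 0.909100
step 4 [4y] bond c/1=33/400: DF=(2382341/2000000 − 33/400·(0.968500+0.931500+0.909100))/(1+33/400) = 8863/10000 ≈ 0.886300
step 5 [5y] zero: DF = P = 347/400 ≈ 0.867500

1 1 1937/2000
2 2 1863/2000
3 3 9091/10000
4 4 8863/10000
5 5 347/400
f(3y,5y) = ((9091/10000)/(347/400) − 1)/(2) = 208/8675 ≈ 2.3977%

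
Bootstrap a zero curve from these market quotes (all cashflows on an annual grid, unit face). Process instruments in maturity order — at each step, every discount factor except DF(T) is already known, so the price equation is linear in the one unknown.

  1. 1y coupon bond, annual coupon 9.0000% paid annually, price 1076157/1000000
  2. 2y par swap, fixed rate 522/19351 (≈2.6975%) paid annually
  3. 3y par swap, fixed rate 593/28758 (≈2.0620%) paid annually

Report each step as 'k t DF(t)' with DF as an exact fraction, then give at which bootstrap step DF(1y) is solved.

step 1 [1y] bond c/1=9/100: DF=(1076157/1000000 − 9/100·(0))/(1+9/100) = 9873/10000 ≈ 0.987300
step 2 [2y] swap r/1=522/19351: DF=(1 − 522/19351·(0.987300))/(1+522/19351) = 4739/5000 ≈ 0.947800
step 3 [3y] swap r/1=593/28758: DF=(1 − 593/28758·(0.987300+0.947800))/(1+593/28758) = 9407/10000 ≈ 0.940700

1 1 9873/10000
2 2 4739/5000
3 3 9407/10000
DF(1y) is solved at step 1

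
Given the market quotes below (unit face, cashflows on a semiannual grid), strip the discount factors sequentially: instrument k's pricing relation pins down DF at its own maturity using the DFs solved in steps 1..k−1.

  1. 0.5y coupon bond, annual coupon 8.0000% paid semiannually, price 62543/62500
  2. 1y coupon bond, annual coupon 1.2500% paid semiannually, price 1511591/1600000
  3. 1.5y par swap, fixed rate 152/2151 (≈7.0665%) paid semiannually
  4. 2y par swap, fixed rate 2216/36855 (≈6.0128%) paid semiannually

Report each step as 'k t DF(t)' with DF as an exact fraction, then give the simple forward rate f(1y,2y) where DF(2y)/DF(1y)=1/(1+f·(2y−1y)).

1 1/2 4811/5000
2 1 9329/10000
3 3/2 2253/2500
4 2 2223/2500
f(1y,2y) = ((9329/10000)/(2223/2500) − 1)/(1) = 23/468 ≈ 4.9145%

step 1 [0.5y] bond c/2=1/25: DF=(62543/62500 − 1/25·(0))/(1+1/25) = 4811/5000 ≈ 0.962200
step 2 [1y] bond c/2=1/160: DF=(1511591/1600000 − 1/160·(0.962200))/(1+1/160) = 9329/10000 ≈ 0.932900
step 3 [1.5y] swap r/2=76/2151: DF=(1 − 76/2151·(0.962200+0.932900))/(1+76/2151) = 2253/2500 ≈ 0.901200
step 4 [2y] swap r/2=1108/36855: DF=(1 − 1108/36855·(0.962200+0.932900+0.901200))/(1+1108/36855) = 2223/2500 ≈ 0.889200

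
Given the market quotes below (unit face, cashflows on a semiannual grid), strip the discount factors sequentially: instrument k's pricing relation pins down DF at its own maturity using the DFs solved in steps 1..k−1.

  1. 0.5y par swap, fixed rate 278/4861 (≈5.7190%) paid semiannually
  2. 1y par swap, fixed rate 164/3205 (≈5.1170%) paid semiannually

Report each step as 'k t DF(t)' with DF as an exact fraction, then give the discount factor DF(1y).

1 1/2 4861/5000
2 1 2377/2500
DF(1y) = 2377/2500 ≈ 0.950800

step 1 [0.5y] swap r/2=139/4861: DF=(1 − 139/4861·(0))/(1+139/4861) = 4861/5000 ≈ 0.972200
step 2 [1y] swap r/2=82/3205: DF=(1 − 82/3205·(0.972200))/(1+82/3205) = 2377/2500 ≈ 0.950800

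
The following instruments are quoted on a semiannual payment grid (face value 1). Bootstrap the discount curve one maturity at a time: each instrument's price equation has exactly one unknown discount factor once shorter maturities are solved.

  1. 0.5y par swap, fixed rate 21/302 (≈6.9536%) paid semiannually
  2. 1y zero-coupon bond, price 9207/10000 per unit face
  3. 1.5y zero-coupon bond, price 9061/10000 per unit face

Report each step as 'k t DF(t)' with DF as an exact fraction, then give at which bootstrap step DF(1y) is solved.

1 1/2 604/625
2 1 9207/10000
3 3/2 9061/10000
DF(1y) is solved at step 2

step 1 [0.5y] swap r/2=21/604: DF=(1 − 21/604·(0))/(1+21/604) = 604/625 ≈ 0.966400
step 2 [1y] zero: DF = P = 9207/10000 ≈ 0.920700
step 3 [1.5y] zero: DF = P = 9061/10000 ≈ 0.906100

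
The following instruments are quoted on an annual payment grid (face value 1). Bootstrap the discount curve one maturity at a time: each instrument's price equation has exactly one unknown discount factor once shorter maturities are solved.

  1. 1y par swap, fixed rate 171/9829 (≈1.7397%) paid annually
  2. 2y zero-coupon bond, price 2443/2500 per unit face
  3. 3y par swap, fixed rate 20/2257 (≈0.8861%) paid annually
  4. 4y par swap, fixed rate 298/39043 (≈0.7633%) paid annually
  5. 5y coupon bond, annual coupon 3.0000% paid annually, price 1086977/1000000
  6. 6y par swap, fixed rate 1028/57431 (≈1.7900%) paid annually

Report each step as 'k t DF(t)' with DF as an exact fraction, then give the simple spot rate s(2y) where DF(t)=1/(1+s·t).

step 1 [1y] swap r/1=171/9829: DF=(1 − 171/9829·(0))/(1+171/9829) = 9829/10000 ≈ 0.982900
step 2 [2y] zero: DF = P = 2443/2500 ≈ 0.977200
step 3 [3y] swap r/1=20/2257: DF=(1 − 20/2257·(0.982900+0.977200))/(1+20/2257) = 487/500 ≈ 0.974000
step 4 [4y] swap r/1=298/39043: DF=(1 − 298/39043·(0.982900+0.977200+0.974000))/(1+298/39043) = 4851/5000 ≈ 0.970200
step 5 [5y] bond c/1=3/100: DF=(1086977/1000000 − 3/100·(0.982900+0.977200+0.974000+0.970200))/(1+3/100) = 1177/1250 ≈ 0.941600
step 6 [6y] swap r/1=1028/57431: DF=(1 − 1028/57431·(0.982900+0.977200+0.974000+0.970200+0.941600))/(1+1028/57431) = 2243/2500 ≈ 0.897200

1 1 9829/10000
2 2 2443/2500
3 3 487/500
4 4 4851/5000
5 5 1177/1250
6 6 2243/2500
s(2y) = (1/(2443/2500) − 1)/(2) = 57/4886 ≈ 1.1666%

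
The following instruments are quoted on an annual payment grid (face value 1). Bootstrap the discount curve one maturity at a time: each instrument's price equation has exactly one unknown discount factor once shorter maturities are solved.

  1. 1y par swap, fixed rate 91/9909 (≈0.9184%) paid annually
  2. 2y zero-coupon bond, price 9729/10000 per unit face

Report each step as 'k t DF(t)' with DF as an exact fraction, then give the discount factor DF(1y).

1 1 9909/10000
2 2 9729/10000
DF(1y) = 9909/10000 ≈ 0.990900

step 1 [1y] swap r/1=91/9909: DF=(1 − 91/9909·(0))/(1+91/9909) = 9909/10000 ≈ 0.990900
step 2 [2y] zero: DF = P = 9729/10000 ≈ 0.972900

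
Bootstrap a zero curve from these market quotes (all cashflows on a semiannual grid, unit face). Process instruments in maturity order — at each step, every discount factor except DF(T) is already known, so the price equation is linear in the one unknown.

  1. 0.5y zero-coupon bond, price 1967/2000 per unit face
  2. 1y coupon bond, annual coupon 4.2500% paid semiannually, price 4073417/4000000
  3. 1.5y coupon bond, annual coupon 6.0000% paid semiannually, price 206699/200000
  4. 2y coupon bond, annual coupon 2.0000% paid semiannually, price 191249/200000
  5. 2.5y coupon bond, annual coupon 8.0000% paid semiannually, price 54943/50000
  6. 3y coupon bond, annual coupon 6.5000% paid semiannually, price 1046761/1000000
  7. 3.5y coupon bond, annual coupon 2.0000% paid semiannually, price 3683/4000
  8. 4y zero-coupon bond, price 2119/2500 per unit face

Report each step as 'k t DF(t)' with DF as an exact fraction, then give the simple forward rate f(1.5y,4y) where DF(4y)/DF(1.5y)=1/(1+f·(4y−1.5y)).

step 1 [0.5y] zero: DF = P = 1967/2000 ≈ 0.983500
step 2 [1y] bond c/2=17/800: DF=(4073417/4000000 − 17/800·(0.983500))/(1+17/800) = 9767/10000 ≈ 0.976700
step 3 [1.5y] bond c/2=3/100: DF=(206699/200000 − 3/100·(0.983500+0.976700))/(1+3/100) = 9463/10000 ≈ 0.946300
step 4 [2y] bond c/2=1/100: DF=(191249/200000 − 1/100·(0.983500+0.976700+0.946300))/(1+1/100) = 459/500 ≈ 0.918000
step 5 [2.5y] bond c/2=1/25: DF=(54943/50000 − 1/25·(0.983500+0.976700+0.946300+0.918000))/(1+1/25) = 1819/2000 ≈ 0.909500
step 6 [3y] bond c/2=13/400: DF=(1046761/1000000 − 13/400·(0.983500+0.976700+0.946300+0.918000+0.909500))/(1+13/400) = 1081/1250 ≈ 0.864800
step 7 [3.5y] bond c/2=1/100: DF=(3683/4000 − 1/100·(0.983500+0.976700+0.946300+0.918000+0.909500+0.864800))/(1+1/100) = 4281/5000 ≈ 0.856200
step 8 [4y] zero: DF = P = 2119/2500 ≈ 0.847600

1 1/2 1967/2000
2 1 9767/10000
3 3/2 9463/10000
4 2 459/500
5 5/2 1819/2000
6 3 1081/1250
7 7/2 4281/5000
8 4 2119/2500
f(1.5y,4y) = ((9463/10000)/(2119/2500) − 1)/(5/2) = 987/21190 ≈ 4.6579%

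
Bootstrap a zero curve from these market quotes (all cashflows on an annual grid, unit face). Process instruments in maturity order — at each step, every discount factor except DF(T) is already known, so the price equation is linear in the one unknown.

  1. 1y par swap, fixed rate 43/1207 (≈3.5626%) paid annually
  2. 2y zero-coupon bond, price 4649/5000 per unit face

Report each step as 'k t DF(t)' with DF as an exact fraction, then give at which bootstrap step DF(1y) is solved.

step 1 [1y] swap r/1=43/1207: DF=(1 − 43/1207·(0))/(1+43/1207) = 1207/1250 ≈ 0.965600
step 2 [2y] zero: DF = P = 4649/5000 ≈ 0.929800

1 1 1207/1250
2 2 4649/5000
DF(1y) is solved at step 1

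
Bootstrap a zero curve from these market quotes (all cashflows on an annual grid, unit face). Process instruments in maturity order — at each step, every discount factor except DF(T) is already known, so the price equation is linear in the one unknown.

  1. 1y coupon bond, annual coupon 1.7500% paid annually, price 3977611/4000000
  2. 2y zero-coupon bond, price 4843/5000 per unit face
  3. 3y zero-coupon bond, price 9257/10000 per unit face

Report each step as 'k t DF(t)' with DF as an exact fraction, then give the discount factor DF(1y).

1 1 9773/10000
2 2 4843/5000
3 3 9257/10000
DF(1y) = 9773/10000 ≈ 0.977300

step 1 [1y] bond c/1=7/400: DF=(3977611/4000000 − 7/400·(0))/(1+7/400) = 9773/10000 ≈ 0.977300
step 2 [2y] zero: DF = P = 4843/5000 ≈ 0.968600
step 3 [3y] zero: DF = P = 9257/10000 ≈ 0.925700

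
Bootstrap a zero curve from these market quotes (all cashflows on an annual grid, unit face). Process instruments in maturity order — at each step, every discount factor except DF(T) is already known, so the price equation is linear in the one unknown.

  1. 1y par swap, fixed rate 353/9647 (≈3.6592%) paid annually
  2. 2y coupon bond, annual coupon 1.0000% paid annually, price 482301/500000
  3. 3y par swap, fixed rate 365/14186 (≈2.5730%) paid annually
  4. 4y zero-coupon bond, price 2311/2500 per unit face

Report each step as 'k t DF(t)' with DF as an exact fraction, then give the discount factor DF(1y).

1 1 9647/10000
2 2 1891/2000
3 3 927/1000
4 4 2311/2500
DF(1y) = 9647/10000 ≈ 0.964700

step 1 [1y] swap r/1=353/9647: DF=(1 − 353/9647·(0))/(1+353/9647) = 9647/10000 ≈ 0.964700
step 2 [2y] bond c/1=1/100: DF=(482301/500000 − 1/100·(0.964700))/(1+1/100) = 1891/2000 ≈ 0.945500
step 3 [3y] swap r/1=365/14186: DF=(1 − 365/14186·(0.964700+0.945500))/(1+365/14186) = 927/1000 ≈ 0.927000
step 4 [4y] zero: DF = P = 2311/2500 ≈ 0.924400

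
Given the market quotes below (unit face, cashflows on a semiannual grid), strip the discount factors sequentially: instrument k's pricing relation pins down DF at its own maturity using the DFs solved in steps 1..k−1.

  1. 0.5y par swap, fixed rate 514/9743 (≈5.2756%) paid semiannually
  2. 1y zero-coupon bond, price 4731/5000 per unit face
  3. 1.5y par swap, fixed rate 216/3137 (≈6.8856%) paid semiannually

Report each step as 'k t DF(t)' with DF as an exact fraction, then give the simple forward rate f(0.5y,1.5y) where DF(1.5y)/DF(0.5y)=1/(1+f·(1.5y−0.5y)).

1 1/2 9743/10000
2 1 4731/5000
3 3/2 2257/2500
f(0.5y,1.5y) = ((9743/10000)/(2257/2500) − 1)/(1) = 715/9028 ≈ 7.9198%

step 1 [0.5y] swap r/2=257/9743: DF=(1 − 257/9743·(0))/(1+257/9743) = 9743/10000 ≈ 0.974300
step 2 [1y] zero: DF = P = 4731/5000 ≈ 0.946200
step 3 [1.5y] swap r/2=108/3137: DF=(1 − 108/3137·(0.974300+0.946200))/(1+108/3137) = 2257/2500 ≈ 0.902800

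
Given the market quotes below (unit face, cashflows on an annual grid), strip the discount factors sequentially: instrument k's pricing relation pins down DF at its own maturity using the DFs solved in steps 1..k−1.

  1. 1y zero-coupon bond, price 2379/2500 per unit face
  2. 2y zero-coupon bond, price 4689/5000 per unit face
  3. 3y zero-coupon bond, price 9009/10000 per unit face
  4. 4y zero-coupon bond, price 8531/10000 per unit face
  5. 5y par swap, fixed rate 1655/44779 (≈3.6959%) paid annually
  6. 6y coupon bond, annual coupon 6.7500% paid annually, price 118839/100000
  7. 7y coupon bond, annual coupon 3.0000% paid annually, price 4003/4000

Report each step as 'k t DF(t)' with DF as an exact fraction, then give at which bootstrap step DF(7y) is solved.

step 1 [1y] zero: DF = P = 2379/2500 ≈ 0.951600
step 2 [2y] zero: DF = P = 4689/5000 ≈ 0.937800
step 3 [3y] zero: DF = P = 9009/10000 ≈ 0.900900
step 4 [4y] zero: DF = P = 8531/10000 ≈ 0.853100
step 5 [5y] swap r/1=1655/44779: DF=(1 − 1655/44779·(0.951600+0.937800+0.900900+0.853100))/(1+1655/44779) = 1669/2000 ≈ 0.834500
step 6 [6y] bond c/1=27/400: DF=(118839/100000 − 27/400·(0.951600+0.937800+0.900900+0.853100+0.834500))/(1+27/400) = 8301/10000 ≈ 0.830100
step 7 [7y] bond c/1=3/100: DF=(4003/4000 − 3/100·(0.951600+0.937800+0.900900+0.853100+0.834500+0.830100))/(1+3/100) = 817/1000 ≈ 0.817000

1 1 2379/2500
2 2 4689/5000
3 3 9009/10000
4 4 8531/10000
5 5 1669/2000
6 6 8301/10000
7 7 817/1000
DF(7y) is solved at step 7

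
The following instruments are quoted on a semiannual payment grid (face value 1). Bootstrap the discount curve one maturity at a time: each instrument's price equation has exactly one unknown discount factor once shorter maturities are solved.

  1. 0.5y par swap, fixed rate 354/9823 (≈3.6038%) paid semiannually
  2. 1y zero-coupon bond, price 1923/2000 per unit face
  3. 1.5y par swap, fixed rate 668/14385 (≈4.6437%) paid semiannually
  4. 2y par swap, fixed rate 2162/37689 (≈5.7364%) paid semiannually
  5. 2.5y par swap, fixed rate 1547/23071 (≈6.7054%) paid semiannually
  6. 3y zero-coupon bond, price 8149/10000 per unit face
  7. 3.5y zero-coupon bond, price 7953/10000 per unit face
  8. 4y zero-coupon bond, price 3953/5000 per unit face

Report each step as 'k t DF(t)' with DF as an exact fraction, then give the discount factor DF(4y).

step 1 [0.5y] swap r/2=177/9823: DF=(1 − 177/9823·(0))/(1+177/9823) = 9823/10000 ≈ 0.982300
step 2 [1y] zero: DF = P = 1923/2000 ≈ 0.961500
step 3 [1.5y] swap r/2=334/14385: DF=(1 − 334/14385·(0.982300+0.961500))/(1+334/14385) = 2333/2500 ≈ 0.933200
step 4 [2y] swap r/2=1081/37689: DF=(1 − 1081/37689·(0.982300+0.961500+0.933200))/(1+1081/37689) = 8919/10000 ≈ 0.891900
step 5 [2.5y] swap r/2=1547/46142: DF=(1 − 1547/46142·(0.982300+0.961500+0.933200+0.891900))/(1+1547/46142) = 8453/10000 ≈ 0.845300
step 6 [3y] zero: DF = P = 8149/10000 ≈ 0.814900
step 7 [3.5y] zero: DF = P = 7953/10000 ≈ 0.795300
step 8 [4y] zero: DF = P = 3953/5000 ≈ 0.790600

1 1/2 9823/10000
2 1 1923/2000
3 3/2 2333/2500
4 2 8919/10000
5 5/2 8453/10000
6 3 8149/10000
7 7/2 7953/10000
8 4 3953/5000
DF(4y) = 3953/5000 ≈ 0.790600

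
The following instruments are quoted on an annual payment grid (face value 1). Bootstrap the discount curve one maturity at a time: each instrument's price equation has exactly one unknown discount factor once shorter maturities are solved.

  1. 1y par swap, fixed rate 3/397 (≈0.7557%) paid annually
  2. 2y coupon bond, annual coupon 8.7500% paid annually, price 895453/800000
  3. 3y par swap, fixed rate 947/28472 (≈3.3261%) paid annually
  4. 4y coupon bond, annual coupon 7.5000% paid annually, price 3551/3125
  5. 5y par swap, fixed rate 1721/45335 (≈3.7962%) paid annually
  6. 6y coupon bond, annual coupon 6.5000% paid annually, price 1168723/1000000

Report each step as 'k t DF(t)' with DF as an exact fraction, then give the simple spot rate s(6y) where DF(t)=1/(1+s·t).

step 1 [1y] swap r/1=3/397: DF=(1 − 3/397·(0))/(1+3/397) = 397/400 ≈ 0.992500
step 2 [2y] bond c/1=7/80: DF=(895453/800000 − 7/80·(0.992500))/(1+7/80) = 4747/5000 ≈ 0.949400
step 3 [3y] swap r/1=947/28472: DF=(1 − 947/28472·(0.992500+0.949400))/(1+947/28472) = 9053/10000 ≈ 0.905300
step 4 [4y] bond c/1=3/40: DF=(3551/3125 − 3/40·(0.992500+0.949400+0.905300))/(1+3/40) = 1073/1250 ≈ 0.858400
step 5 [5y] swap r/1=1721/45335: DF=(1 − 1721/45335·(0.992500+0.949400+0.905300+0.858400))/(1+1721/45335) = 8279/10000 ≈ 0.827900
step 6 [6y] bond c/1=13/200: DF=(1168723/1000000 − 13/200·(0.992500+0.949400+0.905300+0.858400+0.827900))/(1+13/200) = 8207/10000 ≈ 0.820700

1 1 397/400
2 2 4747/5000
3 3 9053/10000
4 4 1073/1250
5 5 8279/10000
6 6 8207/10000
s(6y) = (1/(8207/10000) − 1)/(6) = 1793/49242 ≈ 3.6412%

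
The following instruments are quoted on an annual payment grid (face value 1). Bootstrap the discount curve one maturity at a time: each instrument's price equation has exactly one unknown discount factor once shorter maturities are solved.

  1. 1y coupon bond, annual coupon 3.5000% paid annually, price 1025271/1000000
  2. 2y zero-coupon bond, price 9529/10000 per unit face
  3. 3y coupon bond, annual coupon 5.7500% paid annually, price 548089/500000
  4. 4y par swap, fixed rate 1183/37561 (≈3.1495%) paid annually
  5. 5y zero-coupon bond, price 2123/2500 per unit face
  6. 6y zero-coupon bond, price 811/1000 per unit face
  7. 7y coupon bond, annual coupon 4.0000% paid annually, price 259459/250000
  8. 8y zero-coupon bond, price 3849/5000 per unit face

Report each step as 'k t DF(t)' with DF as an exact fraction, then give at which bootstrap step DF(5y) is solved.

1 1 4953/5000
2 2 9529/10000
3 3 9309/10000
4 4 8817/10000
5 5 2123/2500
6 6 811/1000
7 7 987/1250
8 8 3849/5000
DF(5y) is solved at step 5

step 1 [1y] bond c/1=7/200: DF=(1025271/1000000 − 7/200·(0))/(1+7/200) = 4953/5000 ≈ 0.990600
step 2 [2y] zero: DF = P = 9529/10000 ≈ 0.952900
step 3 [3y] bond c/1=23/400: DF=(548089/500000 − 23/400·(0.990600+0.952900))/(1+23/400) = 9309/10000 ≈ 0.930900
step 4 [4y] swap r/1=1183/37561: DF=(1 − 1183/37561·(0.990600+0.952900+0.930900))/(1+1183/37561) = 8817/10000 ≈ 0.881700
step 5 [5y] zero: DF = P = 2123/2500 ≈ 0.849200
step 6 [6y] zero: DF = P = 811/1000 ≈ 0.811000
step 7 [7y] bond c/1=1/25: DF=(259459/250000 − 1/25·(0.990600+0.952900+0.930900+0.881700+0.849200+0.811000))/(1+1/25) = 987/1250 ≈ 0.789600
step 8 [8y] zero: DF = P = 3849/5000 ≈ 0.769800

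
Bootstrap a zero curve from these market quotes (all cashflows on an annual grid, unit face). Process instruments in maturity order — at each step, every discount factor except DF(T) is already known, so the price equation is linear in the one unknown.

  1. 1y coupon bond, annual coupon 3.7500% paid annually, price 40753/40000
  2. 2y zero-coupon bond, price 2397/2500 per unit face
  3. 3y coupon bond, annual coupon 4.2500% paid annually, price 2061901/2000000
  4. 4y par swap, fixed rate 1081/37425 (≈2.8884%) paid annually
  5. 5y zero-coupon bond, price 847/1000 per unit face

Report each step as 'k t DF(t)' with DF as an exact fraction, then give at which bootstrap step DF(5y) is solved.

1 1 491/500
2 2 2397/2500
3 3 4549/5000
4 4 8919/10000
5 5 847/1000
DF(5y) is solved at step 5

step 1 [1y] bond c/1=3/80: DF=(40753/40000 − 3/80·(0))/(1+3/80) = 491/500 ≈ 0.982000
step 2 [2y] zero: DF = P = 2397/2500 ≈ 0.958800
step 3 [3y] bond c/1=17/400: DF=(2061901/2000000 − 17/400·(0.982000+0.958800))/(1+17/400) = 4549/5000 ≈ 0.909800
step 4 [4y] swap r/1=1081/37425: DF=(1 − 1081/37425·(0.982000+0.958800+0.909800))/(1+1081/37425) = 8919/10000 ≈ 0.891900
step 5 [5y] zero: DF = P = 847/1000 ≈ 0.847000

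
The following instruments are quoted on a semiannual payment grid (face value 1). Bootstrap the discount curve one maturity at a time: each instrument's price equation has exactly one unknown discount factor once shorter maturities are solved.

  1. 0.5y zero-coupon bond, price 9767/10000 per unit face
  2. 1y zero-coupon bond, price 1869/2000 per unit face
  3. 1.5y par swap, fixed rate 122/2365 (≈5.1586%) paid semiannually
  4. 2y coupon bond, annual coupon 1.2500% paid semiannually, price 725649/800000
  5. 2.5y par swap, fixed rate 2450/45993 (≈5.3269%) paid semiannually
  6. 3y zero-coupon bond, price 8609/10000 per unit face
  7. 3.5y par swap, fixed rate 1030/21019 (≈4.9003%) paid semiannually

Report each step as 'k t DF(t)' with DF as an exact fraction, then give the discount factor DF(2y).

1 1/2 9767/10000
2 1 1869/2000
3 3/2 2317/2500
4 2 4419/5000
5 5/2 351/400
6 3 8609/10000
7 7/2 1691/2000
DF(2y) = 4419/5000 ≈ 0.883800

step 1 [0.5y] zero: DF = P = 9767/10000 ≈ 0.976700
step 2 [1y] zero: DF = P = 1869/2000 ≈ 0.934500
step 3 [1.5y] swap r/2=61/2365: DF=(1 − 61/2365·(0.976700+0.934500))/(1+61/2365) = 2317/2500 ≈ 0.926800
step 4 [2y] bond c/2=1/160: DF=(725649/800000 − 1/160·(0.976700+0.934500+0.926800))/(1+1/160) = 4419/5000 ≈ 0.883800
step 5 [2.5y] swap r/2=1225/45993: DF=(1 − 1225/45993·(0.976700+0.934500+0.926800+0.883800))/(1+1225/45993) = 351/400 ≈ 0.877500
step 6 [3y] zero: DF = P = 8609/10000 ≈ 0.860900
step 7 [3.5y] swap r/2=515/21019: DF=(1 − 515/21019·(0.976700+0.934500+0.926800+0.883800+0.877500+0.860900))/(1+515/21019) = 1691/2000 ≈ 0.845500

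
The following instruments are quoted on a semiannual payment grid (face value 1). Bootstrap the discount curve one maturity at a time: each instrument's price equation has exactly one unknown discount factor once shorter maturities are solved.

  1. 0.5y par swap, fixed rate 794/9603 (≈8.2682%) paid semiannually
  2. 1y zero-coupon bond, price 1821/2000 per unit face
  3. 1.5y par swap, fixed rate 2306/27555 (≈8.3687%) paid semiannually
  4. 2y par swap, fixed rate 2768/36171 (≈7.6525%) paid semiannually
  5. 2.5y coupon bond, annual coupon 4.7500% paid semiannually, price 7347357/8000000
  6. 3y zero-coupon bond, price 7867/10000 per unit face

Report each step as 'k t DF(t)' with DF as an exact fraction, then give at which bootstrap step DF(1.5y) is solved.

1 1/2 9603/10000
2 1 1821/2000
3 3/2 8847/10000
4 2 1077/1250
5 5/2 2033/2500
6 3 7867/10000
DF(1.5y) is solved at step 3

step 1 [0.5y] swap r/2=397/9603: DF=(1 − 397/9603·(0))/(1+397/9603) = 9603/10000 ≈ 0.960300
step 2 [1y] zero: DF = P = 1821/2000 ≈ 0.910500
step 3 [1.5y] swap r/2=1153/27555: DF=(1 − 1153/27555·(0.960300+0.910500))/(1+1153/27555) = 8847/10000 ≈ 0.884700
step 4 [2y] swap r/2=1384/36171: DF=(1 − 1384/36171·(0.960300+0.910500+0.884700))/(1+1384/36171) = 1077/1250 ≈ 0.861600
step 5 [2.5y] bond c/2=19/800: DF=(7347357/8000000 − 19/800·(0.960300+0.910500+0.884700+0.861600))/(1+19/800) = 2033/2500 ≈ 0.813200
step 6 [3y] zero: DF = P = 7867/10000 ≈ 0.786700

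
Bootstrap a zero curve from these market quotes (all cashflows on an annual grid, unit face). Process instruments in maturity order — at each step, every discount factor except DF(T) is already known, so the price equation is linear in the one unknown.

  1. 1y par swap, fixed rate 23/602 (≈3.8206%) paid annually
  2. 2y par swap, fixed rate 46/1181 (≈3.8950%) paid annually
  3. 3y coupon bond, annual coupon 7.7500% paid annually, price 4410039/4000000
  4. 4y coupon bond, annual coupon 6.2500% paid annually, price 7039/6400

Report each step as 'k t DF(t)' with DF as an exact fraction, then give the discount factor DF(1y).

1 1 602/625
2 2 579/625
3 3 8873/10000
4 4 4359/5000
DF(1y) = 602/625 ≈ 0.963200

step 1 [1y] swap r/1=23/602: DF=(1 − 23/602·(0))/(1+23/602) = 602/625 ≈ 0.963200
step 2 [2y] swap r/1=46/1181: DF=(1 − 46/1181·(0.963200))/(1+46/1181) = 579/625 ≈ 0.926400
step 3 [3y] bond c/1=31/400: DF=(4410039/4000000 − 31/400·(0.963200+0.926400))/(1+31/400) = 8873/10000 ≈ 0.887300
step 4 [4y] bond c/1=1/16: DF=(7039/6400 − 1/16·(0.963200+0.926400+0.887300))/(1+1/16) = 4359/5000 ≈ 0.871800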